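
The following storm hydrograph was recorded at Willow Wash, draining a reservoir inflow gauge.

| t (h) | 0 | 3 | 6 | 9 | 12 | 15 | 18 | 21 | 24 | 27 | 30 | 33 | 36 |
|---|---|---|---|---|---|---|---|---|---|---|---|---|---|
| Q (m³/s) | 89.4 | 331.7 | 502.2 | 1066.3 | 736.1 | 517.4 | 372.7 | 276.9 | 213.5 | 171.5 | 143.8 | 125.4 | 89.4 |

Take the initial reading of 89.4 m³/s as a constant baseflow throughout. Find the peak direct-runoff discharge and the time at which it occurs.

Q_p = 976.9 m³/s at t = 9 h

Subtracting baseflow gives direct-runoff ordinates: 0.0, 242.3, 412.8, 976.9, 646.7, 428.0, 283.3, 187.5, 124.1, 82.1, 54.4, 36.0, 0.0 m³/s.
The maximum is 976.9 m³/s, occurring at the reading for t = 9 h.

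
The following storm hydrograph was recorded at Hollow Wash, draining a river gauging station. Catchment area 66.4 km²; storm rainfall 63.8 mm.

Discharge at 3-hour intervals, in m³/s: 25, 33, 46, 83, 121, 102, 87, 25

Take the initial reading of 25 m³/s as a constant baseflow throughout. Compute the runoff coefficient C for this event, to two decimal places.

ΣQ_DR = 322.0 m³/s; V = ΣQ_DR·Δt = 3.478 × 10^6 m³.
Runoff depth d = V / A = 52.37 mm.
C = d / P = 52.37 / 63.8 = 0.82.

C ≈ 0.82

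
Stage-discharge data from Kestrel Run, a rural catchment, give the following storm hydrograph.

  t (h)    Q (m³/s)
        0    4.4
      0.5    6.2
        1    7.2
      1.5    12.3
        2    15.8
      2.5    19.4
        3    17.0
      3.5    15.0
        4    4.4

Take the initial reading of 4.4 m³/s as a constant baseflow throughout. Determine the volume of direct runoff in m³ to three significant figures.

Direct-runoff ordinates (Q − Q_b): 0.0, 1.8, 2.8, 7.9, 11.4, 15.0, 12.6, 10.6, 0.0 m³/s.
ΣQ_DR = 62.10 m³/s.
With Δt = 0.5 h = 1800 s, V = ΣQ_DR · Δt = 62.10 × 1800 = 1.12 × 10^5 m³.

V ≈ 1.12 × 10^5 m³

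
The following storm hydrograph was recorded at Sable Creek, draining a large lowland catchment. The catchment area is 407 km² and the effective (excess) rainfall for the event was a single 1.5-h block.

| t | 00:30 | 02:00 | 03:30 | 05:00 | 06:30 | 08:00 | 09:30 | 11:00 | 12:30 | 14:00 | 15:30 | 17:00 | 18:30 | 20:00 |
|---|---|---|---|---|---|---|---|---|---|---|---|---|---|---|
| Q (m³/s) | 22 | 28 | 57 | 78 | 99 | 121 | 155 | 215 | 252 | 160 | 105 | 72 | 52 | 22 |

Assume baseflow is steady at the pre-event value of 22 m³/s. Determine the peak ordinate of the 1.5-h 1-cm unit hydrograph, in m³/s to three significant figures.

U_p ≈ 153 m³/s

Direct runoff: 0.0, 6.0, 35.0, 56.0, 77.0, 99.0, 133.0, 193.0, 230.0, 138.0, 83.0, 50.0, 30.0, 0.0 m³/s; ΣQ_DR = 1130 m³/s, peak = 230.0 m³/s.
Runoff depth d = ΣQ_DR·Δt / A = 1130 × 5400 / (407 km²) = 14.99 mm.
The 1-cm UH is the DRH scaled by (10 mm)/d, so U_p = 230.0 × 10/14.99 = 153 m³/s.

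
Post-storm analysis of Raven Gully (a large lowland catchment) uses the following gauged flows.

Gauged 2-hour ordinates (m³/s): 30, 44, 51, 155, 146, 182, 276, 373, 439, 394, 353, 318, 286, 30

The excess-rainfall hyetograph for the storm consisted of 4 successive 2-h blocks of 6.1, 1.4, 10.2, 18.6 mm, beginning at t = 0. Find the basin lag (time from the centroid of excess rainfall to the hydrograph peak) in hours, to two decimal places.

Centroid of excess rainfall: t_c = Σ P_i·t̄_i / ΣP_i = 5.2755 h (block centres at 1, 3, 5, 7 h).
Hydrograph peak occurs at t = 16 h, so basin lag t_L = 16 − 5.2755 = 10.72 h.

t_L ≈ 10.72 h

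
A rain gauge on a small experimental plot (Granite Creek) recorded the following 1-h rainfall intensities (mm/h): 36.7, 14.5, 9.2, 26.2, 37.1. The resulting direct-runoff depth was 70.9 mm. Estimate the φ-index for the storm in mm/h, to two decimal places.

Only the 4 blocks with intensity above φ contribute runoff: 36.7, 14.5, 26.2, 37.1 mm/h.
Σ(I−φ)·Δt = d  ⇒  (36.7+14.5+26.2+37.1 − 4φ)·1 = 70.9
φ = (114.5 − 70.9/1) / 4 = 10.90 mm/h.

φ ≈ 10.90 mm/h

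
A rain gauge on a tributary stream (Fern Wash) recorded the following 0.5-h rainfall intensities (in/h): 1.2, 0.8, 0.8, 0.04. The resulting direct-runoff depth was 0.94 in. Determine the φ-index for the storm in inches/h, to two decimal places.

Only the 3 blocks with intensity above φ contribute runoff: 1.2, 0.8, 0.8 in/h.
Σ(I−φ)·Δt = d  ⇒  (1.2+0.8+0.8 − 3φ)·0.5 = 0.94
φ = (2.800 − 0.94/0.5) / 3 = 0.31 in/h.

φ ≈ 0.31 in/h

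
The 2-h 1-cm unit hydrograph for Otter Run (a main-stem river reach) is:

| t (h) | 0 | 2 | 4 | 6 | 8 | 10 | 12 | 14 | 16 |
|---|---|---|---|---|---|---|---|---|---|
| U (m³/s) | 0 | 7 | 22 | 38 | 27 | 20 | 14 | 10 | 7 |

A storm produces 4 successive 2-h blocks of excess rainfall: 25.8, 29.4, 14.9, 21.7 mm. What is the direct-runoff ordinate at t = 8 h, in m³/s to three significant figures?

Q ≈ 229 m³/s

By discrete convolution, Q_j = Σ (P_i / 10 mm) · U_{j−i}.
At t = 8 h (j=4): Q = (25.8/10)·27 + (29.4/10)·38 + (14.9/10)·22 + (21.7/10)·7 = 229 m³/s.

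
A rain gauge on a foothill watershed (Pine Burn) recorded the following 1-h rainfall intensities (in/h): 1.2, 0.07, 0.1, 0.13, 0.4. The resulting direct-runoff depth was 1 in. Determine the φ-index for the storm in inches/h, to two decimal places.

φ ≈ 0.30 in/h

Only the 2 blocks with intensity above φ contribute runoff: 1.2, 0.4 in/h.
Σ(I−φ)·Δt = d  ⇒  (1.2+0.4 − 2φ)·1 = 1
φ = (1.600 − 1/1) / 2 = 0.30 in/h.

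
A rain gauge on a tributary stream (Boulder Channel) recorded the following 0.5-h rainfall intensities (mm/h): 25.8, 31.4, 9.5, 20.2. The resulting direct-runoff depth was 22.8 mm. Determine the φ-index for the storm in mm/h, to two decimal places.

φ ≈ 10.60 mm/h

Only the 3 blocks with intensity above φ contribute runoff: 25.8, 31.4, 20.2 mm/h.
Σ(I−φ)·Δt = d  ⇒  (25.8+31.4+20.2 − 3φ)·0.5 = 22.8
φ = (77.40 − 22.8/0.5) / 3 = 10.60 mm/h.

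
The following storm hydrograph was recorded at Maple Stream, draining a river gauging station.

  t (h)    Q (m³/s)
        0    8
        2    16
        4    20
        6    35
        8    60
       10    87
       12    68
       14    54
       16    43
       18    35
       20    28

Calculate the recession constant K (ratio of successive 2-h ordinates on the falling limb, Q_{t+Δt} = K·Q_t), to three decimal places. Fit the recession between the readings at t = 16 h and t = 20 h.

Using the recession-limb readings at t = 16 h and t = 20 h: Q falls from 43 to 28 m³/s over 2 intervals.
K = (Q₂/Q₁)^(1/2) = (28/43)^(1/2) = 0.807.

K ≈ 0.807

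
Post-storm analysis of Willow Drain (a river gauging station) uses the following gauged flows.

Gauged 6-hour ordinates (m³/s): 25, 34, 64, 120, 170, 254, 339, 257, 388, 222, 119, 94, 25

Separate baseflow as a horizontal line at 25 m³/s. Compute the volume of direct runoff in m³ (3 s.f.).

Direct-runoff ordinates (Q − Q_b): 0.0, 9.0, 39.0, 95.0, 145.0, 229.0, 314.0, 232.0, 363.0, 197.0, 94.0, 69.0, 0.0 m³/s.
ΣQ_DR = 1786 m³/s.
With Δt = 6 h = 21600 s, V = ΣQ_DR · Δt = 1786 × 21600 = 3.86 × 10^7 m³.

V ≈ 3.86 × 10^7 m³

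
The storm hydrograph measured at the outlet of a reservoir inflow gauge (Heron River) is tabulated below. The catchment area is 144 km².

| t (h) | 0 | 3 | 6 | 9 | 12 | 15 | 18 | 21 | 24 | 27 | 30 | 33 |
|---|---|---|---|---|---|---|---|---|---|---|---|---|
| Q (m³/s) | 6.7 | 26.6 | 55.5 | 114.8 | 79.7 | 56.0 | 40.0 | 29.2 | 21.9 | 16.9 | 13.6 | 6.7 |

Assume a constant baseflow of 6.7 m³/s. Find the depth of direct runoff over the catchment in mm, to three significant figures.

d ≈ 29.0 mm

Direct runoff: 0.0, 19.9, 48.8, 108.1, 73.0, 49.3, 33.3, 22.5, 15.2, 10.2, 6.9, 0.0 m³/s; ΣQ_DR = 387.2 m³/s.
V = ΣQ_DR · Δt = 387.2 × 10800 s = 4.182 × 10^6 m³.
Over A = 144 km², depth = V / A = 29.0 mm.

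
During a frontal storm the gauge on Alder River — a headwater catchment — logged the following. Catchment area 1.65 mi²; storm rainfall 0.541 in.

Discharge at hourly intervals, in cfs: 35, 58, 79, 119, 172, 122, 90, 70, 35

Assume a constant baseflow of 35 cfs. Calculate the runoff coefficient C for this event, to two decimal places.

C ≈ 0.81

ΣQ_DR = 465.0 cfs; V = ΣQ_DR·Δt = 1.674 × 10^6 ft³.
Runoff depth d = V / A = 0.4367 in.
C = d / P = 0.4367 / 0.541 = 0.81.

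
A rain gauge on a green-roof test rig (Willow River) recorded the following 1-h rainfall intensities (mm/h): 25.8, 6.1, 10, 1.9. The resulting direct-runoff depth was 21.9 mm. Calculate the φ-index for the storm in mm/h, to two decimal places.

φ ≈ 6.95 mm/h

Only the 2 blocks with intensity above φ contribute runoff: 25.8, 10 mm/h.
Σ(I−φ)·Δt = d  ⇒  (25.8+10 − 2φ)·1 = 21.9
φ = (35.80 − 21.9/1) / 2 = 6.95 mm/h.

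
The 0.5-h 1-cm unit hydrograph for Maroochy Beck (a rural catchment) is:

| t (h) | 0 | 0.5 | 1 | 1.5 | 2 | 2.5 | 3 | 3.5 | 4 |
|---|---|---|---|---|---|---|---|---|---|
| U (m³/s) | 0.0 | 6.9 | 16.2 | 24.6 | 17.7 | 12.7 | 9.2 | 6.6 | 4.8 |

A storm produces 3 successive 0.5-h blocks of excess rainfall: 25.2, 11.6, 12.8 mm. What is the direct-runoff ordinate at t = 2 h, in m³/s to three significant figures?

Q ≈ 93.9 m³/s

By discrete convolution, Q_j = Σ (P_i / 10 mm) · U_{j−i}.
At t = 2 h (j=4): Q = (25.2/10)·17.7 + (11.6/10)·24.6 + (12.8/10)·16.2 = 93.9 m³/s.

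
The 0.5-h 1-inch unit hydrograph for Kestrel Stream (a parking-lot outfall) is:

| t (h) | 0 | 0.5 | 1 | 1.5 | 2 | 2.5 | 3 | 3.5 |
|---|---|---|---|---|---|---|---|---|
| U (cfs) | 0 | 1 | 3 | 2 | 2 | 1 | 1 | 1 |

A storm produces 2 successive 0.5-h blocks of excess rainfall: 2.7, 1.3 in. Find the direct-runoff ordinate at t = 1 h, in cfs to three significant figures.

By discrete convolution, Q_j = Σ (P_i / 1 in) · U_{j−i}.
At t = 1 h (j=2): Q = (2.7/1)·3 + (1.3/1)·1 = 9.40 cfs.

Q ≈ 9.40 cfs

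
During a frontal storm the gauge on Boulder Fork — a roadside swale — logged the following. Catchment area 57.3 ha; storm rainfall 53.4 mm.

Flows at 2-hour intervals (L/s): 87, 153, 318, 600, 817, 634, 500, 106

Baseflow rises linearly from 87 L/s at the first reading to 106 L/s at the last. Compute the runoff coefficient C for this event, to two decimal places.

C ≈ 0.57

ΣQ_DR = 2443 L/s; V = ΣQ_DR·Δt = 1.759 × 10^7 L.
Runoff depth d = V / A = 30.70 mm.
C = d / P = 30.70 / 53.4 = 0.57.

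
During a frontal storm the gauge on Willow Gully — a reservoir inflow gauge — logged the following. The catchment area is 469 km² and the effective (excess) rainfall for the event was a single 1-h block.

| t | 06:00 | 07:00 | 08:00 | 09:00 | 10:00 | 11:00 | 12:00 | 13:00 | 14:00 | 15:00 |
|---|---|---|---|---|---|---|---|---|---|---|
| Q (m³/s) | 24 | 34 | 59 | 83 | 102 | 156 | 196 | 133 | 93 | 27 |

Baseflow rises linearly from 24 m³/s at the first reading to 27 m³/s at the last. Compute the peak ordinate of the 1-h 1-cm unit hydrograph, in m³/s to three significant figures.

Direct runoff: 0.00, 9.67, 34.33, 58.00, 76.67, 130.33, 170.00, 106.67, 66.33, 0.00 m³/s; ΣQ_DR = 652.0 m³/s, peak = 170.00 m³/s.
Runoff depth d = ΣQ_DR·Δt / A = 652.0 × 3600 / (469 km²) = 5.005 mm.
The 1-cm UH is the DRH scaled by (10 mm)/d, so U_p = 170.00 × 10/5.005 = 340 m³/s.

U_p ≈ 340 m³/s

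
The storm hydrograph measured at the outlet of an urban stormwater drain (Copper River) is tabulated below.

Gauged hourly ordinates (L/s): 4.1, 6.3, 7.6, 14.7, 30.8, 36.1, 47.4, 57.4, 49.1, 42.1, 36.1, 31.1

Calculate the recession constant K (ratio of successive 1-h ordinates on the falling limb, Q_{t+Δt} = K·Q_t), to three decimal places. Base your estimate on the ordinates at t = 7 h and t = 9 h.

Using the recession-limb readings at t = 7 h and t = 9 h: Q falls from 57.4 to 42.1 L/s over 2 intervals.
K = (Q₂/Q₁)^(1/2) = (42.1/57.4)^(1/2) = 0.856.

K ≈ 0.856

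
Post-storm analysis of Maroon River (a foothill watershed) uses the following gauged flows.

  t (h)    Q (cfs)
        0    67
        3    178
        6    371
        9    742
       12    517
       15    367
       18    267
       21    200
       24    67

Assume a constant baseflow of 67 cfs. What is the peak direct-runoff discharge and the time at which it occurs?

Q_p = 675.0 cfs at t = 9 h

Subtracting baseflow gives direct-runoff ordinates: 0.0, 111.0, 304.0, 675.0, 450.0, 300.0, 200.0, 133.0, 0.0 cfs.
The maximum is 675.0 cfs, occurring at the reading for t = 9 h.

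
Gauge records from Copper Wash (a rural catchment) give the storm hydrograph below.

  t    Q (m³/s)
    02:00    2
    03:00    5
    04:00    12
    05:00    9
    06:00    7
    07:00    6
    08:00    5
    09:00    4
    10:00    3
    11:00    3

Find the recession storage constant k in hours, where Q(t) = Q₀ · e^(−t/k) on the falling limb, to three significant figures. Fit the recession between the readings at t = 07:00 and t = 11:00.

k ≈ 5.77 h

On the falling limb, Q drops from 6 to 3 m³/s between t = 07:00 and t = 11:00 (Δt = 4 h).
k = −Δt / ln(Q₂/Q₁) = −4 / ln(3/6) = 5.77 h.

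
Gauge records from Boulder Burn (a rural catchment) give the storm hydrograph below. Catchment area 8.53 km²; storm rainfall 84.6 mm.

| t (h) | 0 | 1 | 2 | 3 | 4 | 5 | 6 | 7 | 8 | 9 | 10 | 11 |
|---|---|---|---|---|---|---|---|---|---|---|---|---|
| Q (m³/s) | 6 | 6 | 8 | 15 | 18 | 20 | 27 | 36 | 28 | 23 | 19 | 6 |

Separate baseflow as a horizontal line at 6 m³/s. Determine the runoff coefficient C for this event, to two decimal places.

C ≈ 0.70

ΣQ_DR = 140.0 m³/s; V = ΣQ_DR·Δt = 5.040 × 10^5 m³.
Runoff depth d = V / A = 59.09 mm.
C = d / P = 59.09 / 84.6 = 0.70.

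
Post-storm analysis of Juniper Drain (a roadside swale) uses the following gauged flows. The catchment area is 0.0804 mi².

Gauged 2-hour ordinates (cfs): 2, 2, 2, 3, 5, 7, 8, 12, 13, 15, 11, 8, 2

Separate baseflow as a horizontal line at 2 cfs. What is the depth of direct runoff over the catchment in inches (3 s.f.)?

d ≈ 2.47 in

Direct runoff: 0.0, 0.0, 0.0, 1.0, 3.0, 5.0, 6.0, 10.0, 11.0, 13.0, 9.0, 6.0, 0.0 cfs; ΣQ_DR = 64.00 cfs.
V = ΣQ_DR · Δt = 64.00 × 7200 s = 4.608 × 10^5 ft³.
Over A = 0.0804 mi², depth = V / A = 2.47 in.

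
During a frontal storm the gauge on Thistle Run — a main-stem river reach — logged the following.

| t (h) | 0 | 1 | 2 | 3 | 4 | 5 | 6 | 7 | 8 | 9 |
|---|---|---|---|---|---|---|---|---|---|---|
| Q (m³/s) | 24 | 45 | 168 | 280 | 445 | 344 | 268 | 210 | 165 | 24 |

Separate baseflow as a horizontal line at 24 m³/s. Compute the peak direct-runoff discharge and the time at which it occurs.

Q_p = 421.0 m³/s at t = 4 h

Subtracting baseflow gives direct-runoff ordinates: 0.0, 21.0, 144.0, 256.0, 421.0, 320.0, 244.0, 186.0, 141.0, 0.0 m³/s.
The maximum is 421.0 m³/s, occurring at the reading for t = 4 h.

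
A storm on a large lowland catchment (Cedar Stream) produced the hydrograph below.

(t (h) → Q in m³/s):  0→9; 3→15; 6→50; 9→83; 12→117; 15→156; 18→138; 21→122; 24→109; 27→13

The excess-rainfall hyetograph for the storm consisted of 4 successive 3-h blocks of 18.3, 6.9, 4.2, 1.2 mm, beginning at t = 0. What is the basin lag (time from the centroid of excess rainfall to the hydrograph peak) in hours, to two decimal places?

t_L ≈ 11.65 h

Centroid of excess rainfall: t_c = Σ P_i·t̄_i / ΣP_i = 3.3529 h (block centres at 1.5, 4.5, 7.5, 10.5 h).
Hydrograph peak occurs at t = 15 h, so basin lag t_L = 15 − 3.3529 = 11.65 h.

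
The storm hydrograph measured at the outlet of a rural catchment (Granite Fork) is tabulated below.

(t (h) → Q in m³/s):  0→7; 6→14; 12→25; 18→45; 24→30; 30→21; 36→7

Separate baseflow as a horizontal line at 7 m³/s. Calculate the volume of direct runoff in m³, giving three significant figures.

Direct-runoff ordinates (Q − Q_b): 0.0, 7.0, 18.0, 38.0, 23.0, 14.0, 0.0 m³/s.
ΣQ_DR = 100.0 m³/s.
With Δt = 6 h = 21600 s, V = ΣQ_DR · Δt = 100.0 × 21600 = 2.16 × 10^6 m³.

V ≈ 2.16 × 10^6 m³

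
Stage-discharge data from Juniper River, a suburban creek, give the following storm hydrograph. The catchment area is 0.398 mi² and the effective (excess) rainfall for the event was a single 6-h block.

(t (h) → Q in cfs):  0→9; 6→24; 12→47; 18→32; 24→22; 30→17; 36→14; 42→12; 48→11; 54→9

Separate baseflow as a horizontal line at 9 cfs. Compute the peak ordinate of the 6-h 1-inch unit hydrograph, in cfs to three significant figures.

Direct runoff: 0.0, 15.0, 38.0, 23.0, 13.0, 8.0, 5.0, 3.0, 2.0, 0.0 cfs; ΣQ_DR = 107.0 cfs, peak = 38.0 cfs.
Runoff depth d = ΣQ_DR·Δt / A = 107.0 × 21600 / (0.398 mi²) = 2.500 in.
The 1-inch UH is the DRH scaled by (1 in)/d, so U_p = 38.0 × 1/2.500 = 15.2 cfs.

U_p ≈ 15.2 cfs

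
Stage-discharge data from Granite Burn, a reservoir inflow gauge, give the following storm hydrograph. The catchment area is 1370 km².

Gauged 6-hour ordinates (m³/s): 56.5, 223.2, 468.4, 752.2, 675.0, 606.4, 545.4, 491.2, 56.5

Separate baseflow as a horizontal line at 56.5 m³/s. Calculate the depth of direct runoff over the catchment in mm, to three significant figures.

d ≈ 53.1 mm

Direct runoff: 0.0, 166.7, 411.9, 695.7, 618.5, 549.9, 488.9, 434.7, 0.0 m³/s; ΣQ_DR = 3366 m³/s.
V = ΣQ_DR · Δt = 3366 × 21600 s = 7.271 × 10^7 m³.
Over A = 1370 km², depth = V / A = 53.1 mm.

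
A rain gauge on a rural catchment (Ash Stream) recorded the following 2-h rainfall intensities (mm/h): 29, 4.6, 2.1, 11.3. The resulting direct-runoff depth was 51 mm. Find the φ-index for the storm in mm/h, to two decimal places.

φ ≈ 7.40 mm/h

Only the 2 blocks with intensity above φ contribute runoff: 29, 11.3 mm/h.
Σ(I−φ)·Δt = d  ⇒  (29+11.3 − 2φ)·2 = 51
φ = (40.30 − 51/2) / 2 = 7.40 mm/h.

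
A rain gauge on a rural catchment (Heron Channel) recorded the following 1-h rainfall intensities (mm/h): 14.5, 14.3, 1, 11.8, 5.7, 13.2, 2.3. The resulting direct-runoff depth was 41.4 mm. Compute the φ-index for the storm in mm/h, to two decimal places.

Only the 5 blocks with intensity above φ contribute runoff: 14.5, 14.3, 11.8, 5.7, 13.2 mm/h.
Σ(I−φ)·Δt = d  ⇒  (14.5+14.3+11.8+5.7+13.2 − 5φ)·1 = 41.4
φ = (59.50 − 41.4/1) / 5 = 3.62 mm/h.

φ ≈ 3.62 mm/h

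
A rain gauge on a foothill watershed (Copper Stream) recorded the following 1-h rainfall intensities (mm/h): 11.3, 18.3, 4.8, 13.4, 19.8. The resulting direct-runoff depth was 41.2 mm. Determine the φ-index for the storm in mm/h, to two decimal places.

φ ≈ 5.40 mm/h

Only the 4 blocks with intensity above φ contribute runoff: 11.3, 18.3, 13.4, 19.8 mm/h.
Σ(I−φ)·Δt = d  ⇒  (11.3+18.3+13.4+19.8 − 4φ)·1 = 41.2
φ = (62.80 − 41.2/1) / 4 = 5.40 mm/h.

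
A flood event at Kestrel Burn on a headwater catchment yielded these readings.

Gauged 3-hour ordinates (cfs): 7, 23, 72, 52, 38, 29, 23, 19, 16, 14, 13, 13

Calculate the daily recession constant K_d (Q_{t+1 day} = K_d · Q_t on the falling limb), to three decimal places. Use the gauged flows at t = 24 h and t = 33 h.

K_d ≈ 0.575

Between t = 24 h and t = 33 h the flow falls from 16 to 13 cfs over 3×3 h = 9 h.
Per-interval ratio K = (13/16)^(1/3) = 0.9331; K_d = K^(24/3) = 0.575.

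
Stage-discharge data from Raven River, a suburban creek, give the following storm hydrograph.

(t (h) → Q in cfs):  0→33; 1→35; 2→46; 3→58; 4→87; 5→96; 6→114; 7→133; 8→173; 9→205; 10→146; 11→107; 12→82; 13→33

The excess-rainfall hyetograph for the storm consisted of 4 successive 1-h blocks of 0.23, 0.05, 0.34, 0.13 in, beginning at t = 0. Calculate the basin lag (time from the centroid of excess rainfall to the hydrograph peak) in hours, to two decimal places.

t_L ≈ 7.01 h

Centroid of excess rainfall: t_c = Σ P_i·t̄_i / ΣP_i = 1.9933 h (block centres at 0.5, 1.5, 2.5, 3.5 h).
Hydrograph peak occurs at t = 9 h, so basin lag t_L = 9 − 1.9933 = 7.01 h.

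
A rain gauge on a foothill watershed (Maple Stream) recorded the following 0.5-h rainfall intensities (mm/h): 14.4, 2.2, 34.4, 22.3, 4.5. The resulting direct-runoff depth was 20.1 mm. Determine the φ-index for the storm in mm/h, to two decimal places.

φ ≈ 10.30 mm/h

Only the 3 blocks with intensity above φ contribute runoff: 14.4, 34.4, 22.3 mm/h.
Σ(I−φ)·Δt = d  ⇒  (14.4+34.4+22.3 − 3φ)·0.5 = 20.1
φ = (71.10 − 20.1/0.5) / 3 = 10.30 mm/h.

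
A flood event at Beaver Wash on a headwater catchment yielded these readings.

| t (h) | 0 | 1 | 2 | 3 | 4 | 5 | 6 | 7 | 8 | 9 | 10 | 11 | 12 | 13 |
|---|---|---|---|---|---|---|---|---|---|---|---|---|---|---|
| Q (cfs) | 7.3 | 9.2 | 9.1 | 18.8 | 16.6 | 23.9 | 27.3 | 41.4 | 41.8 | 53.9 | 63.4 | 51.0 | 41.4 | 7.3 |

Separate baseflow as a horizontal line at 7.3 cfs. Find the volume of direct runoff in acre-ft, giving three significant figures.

V ≈ 25.6 acre-ft

Direct-runoff ordinates (Q − Q_b): 0.0, 1.9, 1.8, 11.5, 9.3, 16.6, 20.0, 34.1, 34.5, 46.6, 56.1, 43.7, 34.1, 0.0 cfs.
ΣQ_DR = 310.2 cfs.
With Δt = 1 h = 3600 s, V = ΣQ_DR · Δt = 310.2 × 3600 = 1.12 × 10^6 ft³ = 25.6 acre-ft.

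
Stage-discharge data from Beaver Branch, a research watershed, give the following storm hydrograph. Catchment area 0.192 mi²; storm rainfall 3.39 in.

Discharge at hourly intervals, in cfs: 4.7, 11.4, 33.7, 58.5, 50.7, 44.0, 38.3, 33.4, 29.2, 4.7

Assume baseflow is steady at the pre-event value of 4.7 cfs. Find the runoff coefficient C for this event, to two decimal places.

C ≈ 0.62

ΣQ_DR = 261.6 cfs; V = ΣQ_DR·Δt = 9.418 × 10^5 ft³.
Runoff depth d = V / A = 2.111 in.
C = d / P = 2.111 / 3.39 = 0.62.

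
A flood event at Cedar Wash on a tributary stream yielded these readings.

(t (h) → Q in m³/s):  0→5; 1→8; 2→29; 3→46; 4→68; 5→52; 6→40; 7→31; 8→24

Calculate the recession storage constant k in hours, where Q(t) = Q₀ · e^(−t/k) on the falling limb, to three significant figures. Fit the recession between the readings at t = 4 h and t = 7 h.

On the falling limb, Q drops from 68 to 31 m³/s between t = 4 h and t = 7 h (Δt = 3 h).
k = −Δt / ln(Q₂/Q₁) = −3 / ln(31/68) = 3.82 h.

k ≈ 3.82 h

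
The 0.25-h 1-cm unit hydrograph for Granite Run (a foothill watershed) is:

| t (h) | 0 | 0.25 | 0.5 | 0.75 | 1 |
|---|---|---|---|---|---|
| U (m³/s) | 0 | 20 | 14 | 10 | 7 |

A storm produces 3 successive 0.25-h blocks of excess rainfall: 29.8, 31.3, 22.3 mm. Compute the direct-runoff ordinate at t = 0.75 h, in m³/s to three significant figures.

Q ≈ 118 m³/s

By discrete convolution, Q_j = Σ (P_i / 10 mm) · U_{j−i}.
At t = 0.75 h (j=3): Q = (29.8/10)·10 + (31.3/10)·14 + (22.3/10)·20 = 118 m³/s.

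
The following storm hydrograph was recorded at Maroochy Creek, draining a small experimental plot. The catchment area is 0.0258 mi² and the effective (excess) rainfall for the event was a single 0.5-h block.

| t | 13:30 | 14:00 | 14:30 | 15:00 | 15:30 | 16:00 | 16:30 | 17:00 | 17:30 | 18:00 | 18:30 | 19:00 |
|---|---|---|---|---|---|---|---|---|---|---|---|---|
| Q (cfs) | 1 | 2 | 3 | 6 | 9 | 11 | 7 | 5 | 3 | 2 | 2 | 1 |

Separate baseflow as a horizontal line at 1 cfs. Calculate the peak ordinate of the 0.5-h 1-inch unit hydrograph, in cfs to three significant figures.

Direct runoff: 0.0, 1.0, 2.0, 5.0, 8.0, 10.0, 6.0, 4.0, 2.0, 1.0, 1.0, 0.0 cfs; ΣQ_DR = 40.00 cfs, peak = 10.0 cfs.
Runoff depth d = ΣQ_DR·Δt / A = 40.00 × 1800 / (0.0258 mi²) = 1.201 in.
The 1-inch UH is the DRH scaled by (1 in)/d, so U_p = 10.0 × 1/1.201 = 8.32 cfs.

U_p ≈ 8.32 cfs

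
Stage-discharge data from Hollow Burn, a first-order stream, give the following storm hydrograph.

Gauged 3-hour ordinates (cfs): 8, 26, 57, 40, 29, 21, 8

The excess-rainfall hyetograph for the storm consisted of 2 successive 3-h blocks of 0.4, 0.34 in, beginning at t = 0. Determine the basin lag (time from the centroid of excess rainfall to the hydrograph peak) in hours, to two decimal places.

t_L ≈ 3.12 h

Centroid of excess rainfall: t_c = Σ P_i·t̄_i / ΣP_i = 2.8784 h (block centres at 1.5, 4.5 h).
Hydrograph peak occurs at t = 6 h, so basin lag t_L = 6 − 2.8784 = 3.12 h.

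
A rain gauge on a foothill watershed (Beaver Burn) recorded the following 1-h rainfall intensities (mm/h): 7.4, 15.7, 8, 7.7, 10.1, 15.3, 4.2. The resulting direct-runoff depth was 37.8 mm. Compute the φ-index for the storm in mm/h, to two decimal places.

Only the 6 blocks with intensity above φ contribute runoff: 7.4, 15.7, 8, 7.7, 10.1, 15.3 mm/h.
Σ(I−φ)·Δt = d  ⇒  (7.4+15.7+8+7.7+10.1+15.3 − 6φ)·1 = 37.8
φ = (64.20 − 37.8/1) / 6 = 4.40 mm/h.

φ ≈ 4.40 mm/h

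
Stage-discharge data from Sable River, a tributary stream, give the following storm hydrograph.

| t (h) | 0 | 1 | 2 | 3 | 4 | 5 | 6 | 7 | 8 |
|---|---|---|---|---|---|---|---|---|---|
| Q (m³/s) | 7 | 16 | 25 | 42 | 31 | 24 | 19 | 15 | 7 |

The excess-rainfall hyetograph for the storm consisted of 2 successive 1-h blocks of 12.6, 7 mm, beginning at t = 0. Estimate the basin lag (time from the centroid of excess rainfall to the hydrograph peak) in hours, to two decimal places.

t_L ≈ 2.14 h

Centroid of excess rainfall: t_c = Σ P_i·t̄_i / ΣP_i = 0.8571 h (block centres at 0.5, 1.5 h).
Hydrograph peak occurs at t = 3 h, so basin lag t_L = 3 − 0.8571 = 2.14 h.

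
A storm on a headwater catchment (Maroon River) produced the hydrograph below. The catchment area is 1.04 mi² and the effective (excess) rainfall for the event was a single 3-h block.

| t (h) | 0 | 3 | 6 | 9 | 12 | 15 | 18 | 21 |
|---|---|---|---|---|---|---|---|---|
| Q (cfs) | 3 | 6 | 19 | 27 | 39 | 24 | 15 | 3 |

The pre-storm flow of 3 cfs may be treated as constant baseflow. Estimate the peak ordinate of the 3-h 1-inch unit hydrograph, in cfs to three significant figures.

U_p ≈ 71.9 cfs

Direct runoff: 0.0, 3.0, 16.0, 24.0, 36.0, 21.0, 12.0, 0.0 cfs; ΣQ_DR = 112.0 cfs, peak = 36.0 cfs.
Runoff depth d = ΣQ_DR·Δt / A = 112.0 × 10800 / (1.04 mi²) = 0.5006 in.
The 1-inch UH is the DRH scaled by (1 in)/d, so U_p = 36.0 × 1/0.5006 = 71.9 cfs.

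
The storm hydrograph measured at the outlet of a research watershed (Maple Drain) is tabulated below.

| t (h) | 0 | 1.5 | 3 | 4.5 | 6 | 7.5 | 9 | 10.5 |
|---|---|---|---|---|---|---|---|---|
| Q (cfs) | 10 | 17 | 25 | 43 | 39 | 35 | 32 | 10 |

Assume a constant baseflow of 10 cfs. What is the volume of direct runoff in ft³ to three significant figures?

V ≈ 7.07 × 10^5 ft³

Direct-runoff ordinates (Q − Q_b): 0.0, 7.0, 15.0, 33.0, 29.0, 25.0, 22.0, 0.0 cfs.
ΣQ_DR = 131.0 cfs.
With Δt = 1.5 h = 5400 s, V = ΣQ_DR · Δt = 131.0 × 5400 = 7.07 × 10^5 ft³.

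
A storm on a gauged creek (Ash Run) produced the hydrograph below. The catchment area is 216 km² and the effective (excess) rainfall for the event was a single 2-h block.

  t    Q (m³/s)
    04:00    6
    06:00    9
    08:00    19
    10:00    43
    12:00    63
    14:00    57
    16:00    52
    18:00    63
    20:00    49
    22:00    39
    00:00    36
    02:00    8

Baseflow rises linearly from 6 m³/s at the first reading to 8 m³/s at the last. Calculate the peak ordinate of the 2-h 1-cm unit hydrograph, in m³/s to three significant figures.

Direct runoff: 0.00, 2.82, 12.64, 36.45, 56.27, 50.09, 44.91, 55.73, 41.55, 31.36, 28.18, 0.00 m³/s; ΣQ_DR = 360.0 m³/s, peak = 56.27 m³/s.
Runoff depth d = ΣQ_DR·Δt / A = 360.0 × 7200 / (216 km²) = 12.00 mm.
The 1-cm UH is the DRH scaled by (10 mm)/d, so U_p = 56.27 × 10/12.00 = 46.9 m³/s.

U_p ≈ 46.9 m³/s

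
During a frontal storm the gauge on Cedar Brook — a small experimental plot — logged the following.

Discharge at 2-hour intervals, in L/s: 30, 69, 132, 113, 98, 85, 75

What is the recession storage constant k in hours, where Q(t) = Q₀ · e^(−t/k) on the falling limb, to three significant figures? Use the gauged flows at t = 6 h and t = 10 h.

On the falling limb, Q drops from 113 to 85 L/s between t = 6 h and t = 10 h (Δt = 4 h).
k = −Δt / ln(Q₂/Q₁) = −4 / ln(85/113) = 14.0 h.

k ≈ 14.0 h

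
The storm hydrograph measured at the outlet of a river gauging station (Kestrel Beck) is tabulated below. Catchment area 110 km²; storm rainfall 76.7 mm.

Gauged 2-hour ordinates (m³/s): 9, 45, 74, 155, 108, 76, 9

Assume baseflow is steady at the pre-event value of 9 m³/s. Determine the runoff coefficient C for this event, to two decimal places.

C ≈ 0.35

ΣQ_DR = 413.0 m³/s; V = ΣQ_DR·Δt = 2.974 × 10^6 m³.
Runoff depth d = V / A = 27.03 mm.
C = d / P = 27.03 / 76.7 = 0.35.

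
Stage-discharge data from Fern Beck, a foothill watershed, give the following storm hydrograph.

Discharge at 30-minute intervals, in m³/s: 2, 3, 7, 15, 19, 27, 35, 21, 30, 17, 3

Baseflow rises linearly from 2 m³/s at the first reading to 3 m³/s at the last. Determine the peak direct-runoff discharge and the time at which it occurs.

Q_p = 32.40 m³/s at t = 3 h

Subtracting baseflow gives direct-runoff ordinates: 0.00, 0.90, 4.80, 12.70, 16.60, 24.50, 32.40, 18.30, 27.20, 14.10, 0.00 m³/s.
The maximum is 32.40 m³/s, occurring at the reading for t = 3 h.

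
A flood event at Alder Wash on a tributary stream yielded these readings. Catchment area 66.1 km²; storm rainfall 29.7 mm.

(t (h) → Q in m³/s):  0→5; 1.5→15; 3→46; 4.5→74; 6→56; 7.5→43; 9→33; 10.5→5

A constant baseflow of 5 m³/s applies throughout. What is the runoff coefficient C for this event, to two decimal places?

ΣQ_DR = 237.0 m³/s; V = ΣQ_DR·Δt = 1.280 × 10^6 m³.
Runoff depth d = V / A = 19.36 mm.
C = d / P = 19.36 / 29.7 = 0.65.

C ≈ 0.65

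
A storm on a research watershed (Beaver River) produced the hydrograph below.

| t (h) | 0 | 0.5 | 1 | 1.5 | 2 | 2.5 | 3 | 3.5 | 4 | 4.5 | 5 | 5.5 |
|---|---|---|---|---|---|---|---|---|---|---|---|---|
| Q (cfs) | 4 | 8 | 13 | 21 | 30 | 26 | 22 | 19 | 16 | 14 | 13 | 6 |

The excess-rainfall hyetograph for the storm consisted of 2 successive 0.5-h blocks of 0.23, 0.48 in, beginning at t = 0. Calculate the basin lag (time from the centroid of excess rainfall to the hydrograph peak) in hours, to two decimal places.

t_L ≈ 1.41 h

Centroid of excess rainfall: t_c = Σ P_i·t̄_i / ΣP_i = 0.5880 h (block centres at 0.25, 0.75 h).
Hydrograph peak occurs at t = 2 h, so basin lag t_L = 2 − 0.5880 = 1.41 h.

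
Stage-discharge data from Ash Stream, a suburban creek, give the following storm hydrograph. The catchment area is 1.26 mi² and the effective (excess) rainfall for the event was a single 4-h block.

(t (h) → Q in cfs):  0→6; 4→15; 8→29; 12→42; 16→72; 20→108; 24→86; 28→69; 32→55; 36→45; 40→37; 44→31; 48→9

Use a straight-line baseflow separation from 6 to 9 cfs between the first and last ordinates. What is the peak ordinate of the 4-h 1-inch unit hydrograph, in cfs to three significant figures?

U_p ≈ 40.4 cfs

Direct runoff: 0.00, 8.75, 22.50, 35.25, 65.00, 100.75, 78.50, 61.25, 47.00, 36.75, 28.50, 22.25, 0.00 cfs; ΣQ_DR = 506.5 cfs, peak = 100.75 cfs.
Runoff depth d = ΣQ_DR·Δt / A = 506.5 × 14400 / (1.26 mi²) = 2.492 in.
The 1-inch UH is the DRH scaled by (1 in)/d, so U_p = 100.75 × 1/2.492 = 40.4 cfs.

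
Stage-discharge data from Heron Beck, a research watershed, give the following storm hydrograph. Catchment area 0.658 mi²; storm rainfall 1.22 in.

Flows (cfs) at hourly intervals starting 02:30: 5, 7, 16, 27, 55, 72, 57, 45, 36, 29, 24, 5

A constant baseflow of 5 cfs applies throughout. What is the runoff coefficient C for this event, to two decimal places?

C ≈ 0.61

ΣQ_DR = 318.0 cfs; V = ΣQ_DR·Δt = 1.145 × 10^6 ft³.
Runoff depth d = V / A = 0.7489 in.
C = d / P = 0.7489 / 1.22 = 0.61.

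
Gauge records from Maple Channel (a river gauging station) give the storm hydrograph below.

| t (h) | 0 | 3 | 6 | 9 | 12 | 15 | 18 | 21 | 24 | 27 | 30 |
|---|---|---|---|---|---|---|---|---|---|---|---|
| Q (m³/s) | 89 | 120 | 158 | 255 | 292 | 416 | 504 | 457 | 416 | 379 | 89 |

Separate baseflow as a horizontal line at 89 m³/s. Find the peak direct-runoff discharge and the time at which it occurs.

Q_p = 415.0 m³/s at t = 18 h

Subtracting baseflow gives direct-runoff ordinates: 0.0, 31.0, 69.0, 166.0, 203.0, 327.0, 415.0, 368.0, 327.0, 290.0, 0.0 m³/s.
The maximum is 415.0 m³/s, occurring at the reading for t = 18 h.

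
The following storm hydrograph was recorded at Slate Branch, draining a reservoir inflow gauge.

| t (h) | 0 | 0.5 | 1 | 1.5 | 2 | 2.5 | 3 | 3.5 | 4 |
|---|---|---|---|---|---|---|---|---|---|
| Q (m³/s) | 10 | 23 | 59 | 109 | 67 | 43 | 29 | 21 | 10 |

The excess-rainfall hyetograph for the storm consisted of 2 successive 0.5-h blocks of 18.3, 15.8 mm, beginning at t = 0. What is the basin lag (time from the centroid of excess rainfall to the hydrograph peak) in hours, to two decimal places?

Centroid of excess rainfall: t_c = Σ P_i·t̄_i / ΣP_i = 0.4817 h (block centres at 0.25, 0.75 h).
Hydrograph peak occurs at t = 1.5 h, so basin lag t_L = 1.5 − 0.4817 = 1.02 h.

t_L ≈ 1.02 h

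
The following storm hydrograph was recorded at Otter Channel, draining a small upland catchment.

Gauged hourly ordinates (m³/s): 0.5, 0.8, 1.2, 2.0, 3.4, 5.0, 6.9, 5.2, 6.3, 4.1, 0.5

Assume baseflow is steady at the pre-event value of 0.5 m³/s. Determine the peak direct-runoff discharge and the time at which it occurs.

Subtracting baseflow gives direct-runoff ordinates: 0.0, 0.3, 0.7, 1.5, 2.9, 4.5, 6.4, 4.7, 5.8, 3.6, 0.0 m³/s.
The maximum is 6.4 m³/s, occurring at the reading for t = 6 h.

Q_p = 6.4 m³/s at t = 6 h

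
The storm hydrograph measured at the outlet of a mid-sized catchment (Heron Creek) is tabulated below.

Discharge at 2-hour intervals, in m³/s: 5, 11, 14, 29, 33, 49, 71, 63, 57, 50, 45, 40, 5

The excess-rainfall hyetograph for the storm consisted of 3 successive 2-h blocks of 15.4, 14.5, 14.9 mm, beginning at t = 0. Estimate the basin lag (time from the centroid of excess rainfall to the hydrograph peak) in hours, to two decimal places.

t_L ≈ 9.02 h

Centroid of excess rainfall: t_c = Σ P_i·t̄_i / ΣP_i = 2.9777 h (block centres at 1, 3, 5 h).
Hydrograph peak occurs at t = 12 h, so basin lag t_L = 12 − 2.9777 = 9.02 h.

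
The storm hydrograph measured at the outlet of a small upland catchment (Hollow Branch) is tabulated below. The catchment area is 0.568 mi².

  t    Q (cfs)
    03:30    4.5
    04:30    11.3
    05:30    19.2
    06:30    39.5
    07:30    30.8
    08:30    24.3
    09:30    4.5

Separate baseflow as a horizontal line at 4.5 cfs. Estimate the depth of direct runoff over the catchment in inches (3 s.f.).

d ≈ 0.280 in

Direct runoff: 0.0, 6.8, 14.7, 35.0, 26.3, 19.8, 0.0 cfs; ΣQ_DR = 102.6 cfs.
V = ΣQ_DR · Δt = 102.6 × 3600 s = 3.694 × 10^5 ft³.
Over A = 0.568 mi², depth = V / A = 0.280 in.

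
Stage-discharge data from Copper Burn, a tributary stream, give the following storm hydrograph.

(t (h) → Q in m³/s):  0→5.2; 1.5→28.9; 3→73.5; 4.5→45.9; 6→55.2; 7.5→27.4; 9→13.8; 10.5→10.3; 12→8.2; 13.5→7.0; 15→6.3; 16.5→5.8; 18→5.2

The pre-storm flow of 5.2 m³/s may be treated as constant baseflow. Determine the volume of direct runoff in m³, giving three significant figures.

V ≈ 1.22 × 10^6 m³

Direct-runoff ordinates (Q − Q_b): 0.0, 23.7, 68.3, 40.7, 50.0, 22.2, 8.6, 5.1, 3.0, 1.8, 1.1, 0.6, 0.0 m³/s.
ΣQ_DR = 225.1 m³/s.
With Δt = 1.5 h = 5400 s, V = ΣQ_DR · Δt = 225.1 × 5400 = 1.22 × 10^6 m³.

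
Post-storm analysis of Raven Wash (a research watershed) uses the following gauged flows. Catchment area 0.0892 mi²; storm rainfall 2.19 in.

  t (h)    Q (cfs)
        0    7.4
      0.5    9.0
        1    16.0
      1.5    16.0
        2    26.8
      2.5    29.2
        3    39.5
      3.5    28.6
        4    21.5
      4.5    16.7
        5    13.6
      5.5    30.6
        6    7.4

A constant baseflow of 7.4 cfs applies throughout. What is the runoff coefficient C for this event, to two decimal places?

C ≈ 0.66

ΣQ_DR = 166.1 cfs; V = ΣQ_DR·Δt = 2.990 × 10^5 ft³.
Runoff depth d = V / A = 1.443 in.
C = d / P = 1.443 / 2.19 = 0.66.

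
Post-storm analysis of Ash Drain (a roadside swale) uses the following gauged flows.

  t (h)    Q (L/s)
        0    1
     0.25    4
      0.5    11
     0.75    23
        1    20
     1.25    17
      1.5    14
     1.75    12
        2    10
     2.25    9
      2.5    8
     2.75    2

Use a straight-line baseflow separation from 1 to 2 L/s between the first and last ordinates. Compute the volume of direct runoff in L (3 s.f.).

V ≈ 1.02 × 10^5 L

Direct-runoff ordinates (Q − Q_b): 0.00, 2.91, 9.82, 21.73, 18.64, 15.55, 12.45, 10.36, 8.27, 7.18, 6.09, 0.00 L/s.
ΣQ_DR = 113.0 L/s.
With Δt = 0.25 h = 900 s, V = ΣQ_DR · Δt = 113.0 × 900 = 1.02 × 10^5 L.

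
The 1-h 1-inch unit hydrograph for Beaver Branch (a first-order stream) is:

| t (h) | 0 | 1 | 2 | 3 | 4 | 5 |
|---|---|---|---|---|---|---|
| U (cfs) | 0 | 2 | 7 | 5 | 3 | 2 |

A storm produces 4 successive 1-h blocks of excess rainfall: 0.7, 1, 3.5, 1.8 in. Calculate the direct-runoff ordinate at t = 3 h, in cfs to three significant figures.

By discrete convolution, Q_j = Σ (P_i / 1 in) · U_{j−i}.
At t = 3 h (j=3): Q = (0.7/1)·5 + (1/1)·7 + (3.5/1)·2 + (1.8/1)·0 = 17.5 cfs.

Q ≈ 17.5 cfs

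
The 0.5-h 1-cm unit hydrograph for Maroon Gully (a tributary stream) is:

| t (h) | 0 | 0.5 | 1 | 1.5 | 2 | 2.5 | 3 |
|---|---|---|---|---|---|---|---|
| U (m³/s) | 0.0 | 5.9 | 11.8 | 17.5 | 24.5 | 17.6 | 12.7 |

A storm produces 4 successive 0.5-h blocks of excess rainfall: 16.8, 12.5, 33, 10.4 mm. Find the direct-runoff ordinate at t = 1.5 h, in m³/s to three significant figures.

Q ≈ 63.6 m³/s

By discrete convolution, Q_j = Σ (P_i / 10 mm) · U_{j−i}.
At t = 1.5 h (j=3): Q = (16.8/10)·17.5 + (12.5/10)·11.8 + (33/10)·5.9 + (10.4/10)·0.0 = 63.6 m³/s.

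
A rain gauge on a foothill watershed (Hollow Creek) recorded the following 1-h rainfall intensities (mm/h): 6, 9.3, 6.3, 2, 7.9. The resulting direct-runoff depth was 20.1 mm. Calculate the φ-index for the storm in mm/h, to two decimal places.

Only the 4 blocks with intensity above φ contribute runoff: 6, 9.3, 6.3, 7.9 mm/h.
Σ(I−φ)·Δt = d  ⇒  (6+9.3+6.3+7.9 − 4φ)·1 = 20.1
φ = (29.50 − 20.1/1) / 4 = 2.35 mm/h.

φ ≈ 2.35 mm/h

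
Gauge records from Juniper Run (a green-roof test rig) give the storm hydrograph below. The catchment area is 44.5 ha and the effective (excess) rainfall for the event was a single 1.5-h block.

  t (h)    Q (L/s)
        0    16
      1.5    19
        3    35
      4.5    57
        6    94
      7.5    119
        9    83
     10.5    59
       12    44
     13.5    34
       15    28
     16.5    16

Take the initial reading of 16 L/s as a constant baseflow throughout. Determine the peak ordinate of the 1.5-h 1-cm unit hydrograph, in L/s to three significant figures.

Direct runoff: 0.0, 3.0, 19.0, 41.0, 78.0, 103.0, 67.0, 43.0, 28.0, 18.0, 12.0, 0.0 L/s; ΣQ_DR = 412.0 L/s, peak = 103.0 L/s.
Runoff depth d = ΣQ_DR·Δt / A = 412.0 × 5400 / (44.5 ha) = 5.000 mm.
The 1-cm UH is the DRH scaled by (10 mm)/d, so U_p = 103.0 × 10/5.000 = 206 L/s.

U_p ≈ 206 L/s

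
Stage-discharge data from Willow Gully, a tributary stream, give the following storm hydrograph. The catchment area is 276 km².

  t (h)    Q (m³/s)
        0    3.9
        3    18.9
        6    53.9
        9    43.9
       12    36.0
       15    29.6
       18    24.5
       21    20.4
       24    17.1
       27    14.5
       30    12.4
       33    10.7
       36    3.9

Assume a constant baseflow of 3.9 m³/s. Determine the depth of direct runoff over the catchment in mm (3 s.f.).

Direct runoff: 0.0, 15.0, 50.0, 40.0, 32.1, 25.7, 20.6, 16.5, 13.2, 10.6, 8.5, 6.8, 0.0 m³/s; ΣQ_DR = 239.0 m³/s.
V = ΣQ_DR · Δt = 239.0 × 10800 s = 2.581 × 10^6 m³.
Over A = 276 km², depth = V / A = 9.35 mm.

d ≈ 9.35 mm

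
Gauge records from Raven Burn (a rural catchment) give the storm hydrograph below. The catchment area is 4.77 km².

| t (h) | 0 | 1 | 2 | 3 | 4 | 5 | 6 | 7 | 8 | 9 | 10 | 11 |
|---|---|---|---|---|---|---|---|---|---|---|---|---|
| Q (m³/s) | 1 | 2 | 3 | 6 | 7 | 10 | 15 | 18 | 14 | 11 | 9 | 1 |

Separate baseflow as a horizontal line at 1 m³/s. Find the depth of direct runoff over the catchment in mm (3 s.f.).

d ≈ 64.2 mm

Direct runoff: 0.0, 1.0, 2.0, 5.0, 6.0, 9.0, 14.0, 17.0, 13.0, 10.0, 8.0, 0.0 m³/s; ΣQ_DR = 85.00 m³/s.
V = ΣQ_DR · Δt = 85.00 × 3600 s = 3.060 × 10^5 m³.
Over A = 4.77 km², depth = V / A = 64.2 mm.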